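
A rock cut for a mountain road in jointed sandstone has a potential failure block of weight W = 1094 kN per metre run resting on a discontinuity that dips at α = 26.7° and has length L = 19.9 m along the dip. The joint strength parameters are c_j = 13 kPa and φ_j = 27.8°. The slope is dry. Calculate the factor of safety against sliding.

Resolving the block weight along and normal to the plane and applying the Mohr–Coulomb strength on the joint:
N' = W cosα = 1094·cos26.7° = 977.3 kN/m
Driving force T = W sinα = 1094·sin26.7° = 491.6 kN/m
Resisting force R = c_j·L + N'·tanφ_j = 13·19.9 + 977.3·tan27.8° = 258.7 + 515.3 = 774.0 kN/m
FS = R / T = 774.0 / 491.6 = 1.575

FS = 1.57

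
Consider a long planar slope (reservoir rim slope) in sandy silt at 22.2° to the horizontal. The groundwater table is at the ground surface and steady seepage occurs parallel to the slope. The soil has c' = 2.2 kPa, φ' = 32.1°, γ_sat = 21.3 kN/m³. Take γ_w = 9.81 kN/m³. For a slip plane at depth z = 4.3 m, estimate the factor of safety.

With seepage parallel to the slope and the water table at the surface, the effective normal stress on the slip plane uses the buoyant unit weight γ' = γ_sat − γ_w while the driving shear stress uses γ_sat:
FS = [c' + γ' z cos²β tanφ'] / [γ_sat z sinβ cosβ]
γ' = 21.3 − 9.81 = 11.49 kN/m³
Numerator = 2.2 + 11.49·4.3·cos²22.2°·tan32.1° = 2.2 + 11.49·4.3·0.8572·0.6273 = 28.768 kPa
Denominator = 21.3·4.3·sin22.2°·cos22.2° = 21.3·4.3·0.3778·0.9259 = 32.041 kPa
FS = 28.768 / 32.041 = 0.898

FS = 0.90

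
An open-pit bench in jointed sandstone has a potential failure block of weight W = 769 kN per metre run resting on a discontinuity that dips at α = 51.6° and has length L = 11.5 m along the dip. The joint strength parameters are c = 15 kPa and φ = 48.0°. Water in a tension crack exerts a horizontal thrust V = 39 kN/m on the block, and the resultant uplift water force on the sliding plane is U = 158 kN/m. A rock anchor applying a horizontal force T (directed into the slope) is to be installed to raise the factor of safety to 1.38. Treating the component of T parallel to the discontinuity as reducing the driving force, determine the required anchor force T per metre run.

Resolving forces along and normal to the sliding plane, with the horizontal anchor force T adding T·sinα to the effective normal force and T·cosα acting up the plane against the driving force:
FS = [cL + (W cosα − U − V sinα + T sinα) tanφ] / [W sinα + V cosα − T cosα]
Without the anchor: N' = 289.1 kN/m, driving T_d = 626.9 kN/m, resisting R = 15·11.5 + 289.1·tan48.0° = 493.6 kN/m, FS = 0.79.
Setting FS = 1.38 and solving for T:
1.38·(626.9 − T cos51.6°) = 493.6 + T sin51.6°·tan48.0°
T·(sin51.6°·tan48.0° + 1.38·cos51.6°) = 1.38·626.9 − 493.6
T·(0.7837·1.1106 + 1.38·0.6211) = 865.1 − 493.6 = 371.5
T·1.7276 = 371.5
T = 215.1 kN/m

T = 215 kN/m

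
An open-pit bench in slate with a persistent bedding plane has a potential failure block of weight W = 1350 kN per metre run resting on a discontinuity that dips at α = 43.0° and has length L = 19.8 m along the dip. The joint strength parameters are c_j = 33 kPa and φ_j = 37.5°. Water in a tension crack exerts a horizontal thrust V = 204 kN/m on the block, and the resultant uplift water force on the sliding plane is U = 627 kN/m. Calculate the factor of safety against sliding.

FS = 0.77

Resolving the block weight along and normal to the plane and applying the Mohr–Coulomb strength on the joint:
N' = W cosα − U − V sinα = 1350·cos43.0° − 627 − 204·sin43.0° = 221.2 kN/m
Driving force T = W sinα + V cosα = 1350·sin43.0° + 204·cos43.0° = 1069.9 kN/m
Resisting force R = c_j·L + N'·tanφ_j = 33·19.8 + 221.2·tan37.5° = 653.4 + 169.7 = 823.1 kN/m
FS = R / T = 823.1 / 1069.9 = 0.769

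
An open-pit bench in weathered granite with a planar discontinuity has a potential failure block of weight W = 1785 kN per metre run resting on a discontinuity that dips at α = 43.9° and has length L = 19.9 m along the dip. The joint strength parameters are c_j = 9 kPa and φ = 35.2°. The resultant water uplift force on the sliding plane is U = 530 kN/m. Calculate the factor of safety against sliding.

Resolving the block weight along and normal to the plane and applying the Mohr–Coulomb strength on the joint:
N' = W cosα − U = 1785·cos43.9° − 530 = 756.2 kN/m
Driving force T = W sinα = 1785·sin43.9° = 1237.7 kN/m
Resisting force R = c_j·L + N'·tanφ = 9·19.9 + 756.2·tan35.2° = 179.1 + 533.4 = 712.5 kN/m
FS = R / T = 712.5 / 1237.7 = 0.576

FS = 0.58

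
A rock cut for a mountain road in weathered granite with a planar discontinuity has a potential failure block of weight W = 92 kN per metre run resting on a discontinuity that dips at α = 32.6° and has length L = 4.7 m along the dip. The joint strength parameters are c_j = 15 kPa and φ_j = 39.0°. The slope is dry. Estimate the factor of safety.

Resolving the block weight along and normal to the plane and applying the Mohr–Coulomb strength on the joint:
N' = W cosα = 92·cos32.6° = 77.5 kN/m
Driving force T = W sinα = 92·sin32.6° = 49.6 kN/m
Resisting force R = c_j·L + N'·tanφ_j = 15·4.7 + 77.5·tan39.0° = 70.5 + 62.8 = 133.3 kN/m
FS = R / T = 133.3 / 49.6 = 2.689

FS = 2.69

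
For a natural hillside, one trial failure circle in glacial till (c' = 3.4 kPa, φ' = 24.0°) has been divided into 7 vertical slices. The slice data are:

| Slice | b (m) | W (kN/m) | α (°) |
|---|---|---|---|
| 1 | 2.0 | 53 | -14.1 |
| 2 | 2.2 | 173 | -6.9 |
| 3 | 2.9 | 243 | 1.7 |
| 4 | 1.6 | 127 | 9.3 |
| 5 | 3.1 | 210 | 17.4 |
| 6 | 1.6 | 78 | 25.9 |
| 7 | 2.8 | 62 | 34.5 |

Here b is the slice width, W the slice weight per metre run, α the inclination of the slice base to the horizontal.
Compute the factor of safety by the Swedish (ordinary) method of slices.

FS = 3.69

Ordinary method of slices: FS = Σ[c'·Δl_i + (W_i cosα_i)·tanφ'] / Σ W_i sinα_i, with Δl_i = b_i / cosα_i.
Slice 1: Δl = 2.0/cos(-14.1°) = 2.062 m; N'_1 = 53·cos(-14.1°) = 51.4; c'Δl = 7.01; W sinα = -12.9
Slice 2: Δl = 2.2/cos(-6.9°) = 2.216 m; N'_2 = 173·cos(-6.9°) = 171.7; c'Δl = 7.53; W sinα = -20.8
Slice 3: Δl = 2.9/cos1.7° = 2.901 m; N'_3 = 243·cos1.7° = 242.9; c'Δl = 9.86; W sinα = 7.2
Slice 4: Δl = 1.6/cos9.3° = 1.621 m; N'_4 = 127·cos9.3° = 125.3; c'Δl = 5.51; W sinα = 20.5
Slice 5: Δl = 3.1/cos17.4° = 3.249 m; N'_5 = 210·cos17.4° = 200.4; c'Δl = 11.05; W sinα = 62.8
Slice 6: Δl = 1.6/cos25.9° = 1.779 m; N'_6 = 78·cos25.9° = 70.2; c'Δl = 6.05; W sinα = 34.1
Slice 7: Δl = 2.8/cos34.5° = 3.398 m; N'_7 = 62·cos34.5° = 51.1; c'Δl = 11.55; W sinα = 35.1
Σc'Δl = 58.6 kN/m; ΣN' = 913.0 kN/m; ΣW sinα = 126.0 kN/m
Resisting = 58.6 + 913.0·tan24.0° = 58.6 + 406.5 = 465.1 kN/m
FS = 465.1 / 126.0 = 3.690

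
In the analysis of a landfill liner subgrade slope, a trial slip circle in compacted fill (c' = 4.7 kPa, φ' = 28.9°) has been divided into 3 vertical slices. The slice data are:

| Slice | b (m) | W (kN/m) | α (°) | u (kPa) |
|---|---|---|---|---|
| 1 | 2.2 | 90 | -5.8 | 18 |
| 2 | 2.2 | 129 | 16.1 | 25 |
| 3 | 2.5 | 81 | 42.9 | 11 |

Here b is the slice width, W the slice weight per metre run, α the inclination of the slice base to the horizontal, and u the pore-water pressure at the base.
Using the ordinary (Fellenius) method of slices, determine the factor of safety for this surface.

Ordinary method of slices: FS = Σ[c'·Δl_i + (W_i cosα_i − u_i·Δl_i)·tanφ'] / Σ W_i sinα_i, with Δl_i = b_i / cosα_i.
Slice 1: Δl = 2.2/cos(-5.8°) = 2.211 m; N'_1 = 90·cos(-5.8°) − 18·2.211 = 49.7; c'Δl = 10.39; W sinα = -9.1
Slice 2: Δl = 2.2/cos16.1° = 2.290 m; N'_2 = 129·cos16.1° − 25·2.290 = 66.7; c'Δl = 10.76; W sinα = 35.8
Slice 3: Δl = 2.5/cos42.9° = 3.413 m; N'_3 = 81·cos42.9° − 11·3.413 = 21.8; c'Δl = 16.04; W sinα = 55.1
Σc'Δl = 37.2 kN/m; ΣN' = 138.2 kN/m; ΣW sinα = 81.8 kN/m
Resisting = 37.2 + 138.2·tan28.9° = 37.2 + 76.3 = 113.5 kN/m
FS = 113.5 / 81.8 = 1.387

FS = 1.39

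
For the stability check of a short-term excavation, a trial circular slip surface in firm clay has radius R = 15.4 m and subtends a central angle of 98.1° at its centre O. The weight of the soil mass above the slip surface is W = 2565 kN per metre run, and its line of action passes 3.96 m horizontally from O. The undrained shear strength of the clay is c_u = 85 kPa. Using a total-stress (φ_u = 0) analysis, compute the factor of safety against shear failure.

FS = 3.40

Taking moments about the centre O, the resisting moment is provided by the undrained shear strength acting along the arc:
Arc length L_a = R·θ = 15.4·(98.1°·π/180) = 15.4·1.7122 = 26.37 m
M_R = c_u·L_a·R = 85·26.37·15.4 = 34514.9 kN·m/m
M_D = W·d = 2565·3.96 = 10157.4 kN·m/m
FS = M_R / M_D = 34514.9 / 10157.4 = 3.398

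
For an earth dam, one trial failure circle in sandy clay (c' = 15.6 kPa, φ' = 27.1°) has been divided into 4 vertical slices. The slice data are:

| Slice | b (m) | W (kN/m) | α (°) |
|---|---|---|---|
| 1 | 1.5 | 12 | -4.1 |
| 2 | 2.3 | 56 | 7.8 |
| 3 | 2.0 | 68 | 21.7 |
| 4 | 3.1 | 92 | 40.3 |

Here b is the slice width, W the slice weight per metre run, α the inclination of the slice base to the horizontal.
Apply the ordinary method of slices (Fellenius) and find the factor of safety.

Ordinary method of slices: FS = Σ[c'·Δl_i + (W_i cosα_i)·tanφ'] / Σ W_i sinα_i, with Δl_i = b_i / cosα_i.
Slice 1: Δl = 1.5/cos(-4.1°) = 1.504 m; N'_1 = 12·cos(-4.1°) = 12.0; c'Δl = 23.46; W sinα = -0.9
Slice 2: Δl = 2.3/cos7.8° = 2.321 m; N'_2 = 56·cos7.8° = 55.5; c'Δl = 36.22; W sinα = 7.6
Slice 3: Δl = 2.0/cos21.7° = 2.153 m; N'_3 = 68·cos21.7° = 63.2; c'Δl = 33.58; W sinα = 25.1
Slice 4: Δl = 3.1/cos40.3° = 4.065 m; N'_4 = 92·cos40.3° = 70.2; c'Δl = 63.41; W sinα = 59.5
Σc'Δl = 156.7 kN/m; ΣN' = 200.8 kN/m; ΣW sinα = 91.4 kN/m
Resisting = 156.7 + 200.8·tan27.1° = 156.7 + 102.8 = 259.4 kN/m
FS = 259.4 / 91.4 = 2.839

FS = 2.84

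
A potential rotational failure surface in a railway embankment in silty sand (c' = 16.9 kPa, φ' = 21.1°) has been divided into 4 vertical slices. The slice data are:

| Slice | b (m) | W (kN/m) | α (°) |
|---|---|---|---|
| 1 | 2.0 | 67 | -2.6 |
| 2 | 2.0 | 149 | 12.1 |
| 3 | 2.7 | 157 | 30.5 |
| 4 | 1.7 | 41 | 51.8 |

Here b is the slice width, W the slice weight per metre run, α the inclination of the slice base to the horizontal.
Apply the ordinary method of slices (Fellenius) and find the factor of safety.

FS = 2.23

Ordinary method of slices: FS = Σ[c'·Δl_i + (W_i cosα_i)·tanφ'] / Σ W_i sinα_i, with Δl_i = b_i / cosα_i.
Slice 1: Δl = 2.0/cos(-2.6°) = 2.002 m; N'_1 = 67·cos(-2.6°) = 66.9; c'Δl = 33.83; W sinα = -3.0
Slice 2: Δl = 2.0/cos12.1° = 2.045 m; N'_2 = 149·cos12.1° = 145.7; c'Δl = 34.57; W sinα = 31.2
Slice 3: Δl = 2.7/cos30.5° = 3.134 m; N'_3 = 157·cos30.5° = 135.3; c'Δl = 52.96; W sinα = 79.7
Slice 4: Δl = 1.7/cos51.8° = 2.749 m; N'_4 = 41·cos51.8° = 25.4; c'Δl = 46.46; W sinα = 32.2
Σc'Δl = 167.8 kN/m; ΣN' = 373.3 kN/m; ΣW sinα = 140.1 kN/m
Resisting = 167.8 + 373.3·tan21.1° = 167.8 + 144.0 = 311.8 kN/m
FS = 311.8 / 140.1 = 2.226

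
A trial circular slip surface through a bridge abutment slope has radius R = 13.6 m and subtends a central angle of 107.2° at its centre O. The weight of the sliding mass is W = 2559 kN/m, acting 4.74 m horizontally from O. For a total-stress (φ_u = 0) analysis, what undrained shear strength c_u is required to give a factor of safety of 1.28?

c_u = 44.9 kPa

FS = c_u·L_a·R / (W·d), so c_u = FS·W·d / (L_a·R).
Arc length L_a = R·θ = 13.6·(107.2°·π/180) = 13.6·1.8710 = 25.45 m
c_u = 1.28·2559·4.74 / (25.45·13.6) = 15526.0 / 346.06 = 44.87 kPa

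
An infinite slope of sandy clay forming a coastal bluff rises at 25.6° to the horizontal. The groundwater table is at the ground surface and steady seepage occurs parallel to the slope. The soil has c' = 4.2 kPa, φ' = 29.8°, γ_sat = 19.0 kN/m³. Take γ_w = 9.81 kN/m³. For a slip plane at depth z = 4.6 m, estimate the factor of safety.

With seepage parallel to the slope and the water table at the surface, the effective normal stress on the slip plane uses the buoyant unit weight γ' = γ_sat − γ_w while the driving shear stress uses γ_sat:
FS = [c' + γ' z cos²β tanφ'] / [γ_sat z sinβ cosβ]
γ' = 19.0 − 9.81 = 9.19 kN/m³
Numerator = 4.2 + 9.19·4.6·cos²25.6°·tan29.8° = 4.2 + 9.19·4.6·0.8133·0.5727 = 23.890 kPa
Denominator = 19.0·4.6·sin25.6°·cos25.6° = 19.0·4.6·0.4321·0.9018 = 34.057 kPa
FS = 23.890 / 34.057 = 0.701

FS = 0.70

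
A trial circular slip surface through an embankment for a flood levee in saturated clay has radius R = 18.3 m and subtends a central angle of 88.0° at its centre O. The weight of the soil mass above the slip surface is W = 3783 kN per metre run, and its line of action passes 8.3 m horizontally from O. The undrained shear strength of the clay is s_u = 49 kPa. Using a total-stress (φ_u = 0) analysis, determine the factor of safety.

Taking moments about the centre O, the resisting moment is provided by the undrained shear strength acting along the arc:
Arc length L_a = R·θ = 18.3·(88.0°·π/180) = 18.3·1.5359 = 28.11 m
M_R = s_u·L_a·R = 49·28.11·18.3 = 25203.4 kN·m/m
M_D = W·d = 3783·8.3 = 31398.9 kN·m/m
FS = M_R / M_D = 25203.4 / 31398.9 = 0.803

FS = 0.80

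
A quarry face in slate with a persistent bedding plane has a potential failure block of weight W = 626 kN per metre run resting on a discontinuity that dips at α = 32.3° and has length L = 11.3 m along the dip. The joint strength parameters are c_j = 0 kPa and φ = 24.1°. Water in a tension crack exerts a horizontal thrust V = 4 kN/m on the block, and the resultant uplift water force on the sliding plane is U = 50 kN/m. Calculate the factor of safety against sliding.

FS = 0.63

Resolving the block weight along and normal to the plane and applying the Mohr–Coulomb strength on the joint:
N' = W cosα − U − V sinα = 626·cos32.3° − 50 − 4·sin32.3° = 477.0 kN/m
Driving force T = W sinα + V cosα = 626·sin32.3° + 4·cos32.3° = 337.9 kN/m
Resisting force R = c_j·L + N'·tanφ = 0·11.3 + 477.0·tan24.1° = 0.0 + 213.4 = 213.4 kN/m
FS = R / T = 213.4 / 337.9 = 0.631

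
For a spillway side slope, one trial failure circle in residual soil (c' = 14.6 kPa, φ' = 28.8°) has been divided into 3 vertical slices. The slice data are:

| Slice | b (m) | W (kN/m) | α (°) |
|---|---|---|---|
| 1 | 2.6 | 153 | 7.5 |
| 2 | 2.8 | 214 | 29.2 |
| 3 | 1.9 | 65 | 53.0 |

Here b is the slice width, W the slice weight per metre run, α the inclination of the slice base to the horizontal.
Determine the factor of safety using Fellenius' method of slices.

Ordinary method of slices: FS = Σ[c'·Δl_i + (W_i cosα_i)·tanφ'] / Σ W_i sinα_i, with Δl_i = b_i / cosα_i.
Slice 1: Δl = 2.6/cos7.5° = 2.622 m; N'_1 = 153·cos7.5° = 151.7; c'Δl = 38.29; W sinα = 20.0
Slice 2: Δl = 2.8/cos29.2° = 3.208 m; N'_2 = 214·cos29.2° = 186.8; c'Δl = 46.83; W sinα = 104.4
Slice 3: Δl = 1.9/cos53.0° = 3.157 m; N'_3 = 65·cos53.0° = 39.1; c'Δl = 46.09; W sinα = 51.9
Σc'Δl = 131.2 kN/m; ΣN' = 377.6 kN/m; ΣW sinα = 176.3 kN/m
Resisting = 131.2 + 377.6·tan28.8° = 131.2 + 207.6 = 338.8 kN/m
FS = 338.8 / 176.3 = 1.922

FS = 1.92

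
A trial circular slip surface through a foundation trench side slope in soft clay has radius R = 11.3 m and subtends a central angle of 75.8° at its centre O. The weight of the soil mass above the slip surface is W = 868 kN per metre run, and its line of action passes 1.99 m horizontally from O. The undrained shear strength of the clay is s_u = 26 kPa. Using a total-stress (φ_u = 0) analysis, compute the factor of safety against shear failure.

Taking moments about the centre O, the resisting moment is provided by the undrained shear strength acting along the arc:
Arc length L_a = R·θ = 11.3·(75.8°·π/180) = 11.3·1.3230 = 14.95 m
M_R = s_u·L_a·R = 26·14.95·11.3 = 4392.1 kN·m/m
M_D = W·d = 868·1.99 = 1727.3 kN·m/m
FS = M_R / M_D = 4392.1 / 1727.3 = 2.543

FS = 2.54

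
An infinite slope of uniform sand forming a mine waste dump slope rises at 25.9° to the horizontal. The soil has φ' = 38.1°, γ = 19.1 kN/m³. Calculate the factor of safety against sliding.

FS = 1.61

For a dry cohesionless infinite slope the factor of safety is FS = tanφ' / tanβ.
FS = tan38.1° / tan25.9° = 0.7841 / 0.4856 = 1.615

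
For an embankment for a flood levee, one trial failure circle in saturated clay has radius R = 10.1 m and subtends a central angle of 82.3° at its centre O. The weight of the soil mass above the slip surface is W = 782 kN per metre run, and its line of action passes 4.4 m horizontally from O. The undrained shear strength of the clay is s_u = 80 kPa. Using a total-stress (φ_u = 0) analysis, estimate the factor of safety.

Taking moments about the centre O, the resisting moment is provided by the undrained shear strength acting along the arc:
Arc length L_a = R·θ = 10.1·(82.3°·π/180) = 10.1·1.4364 = 14.51 m
M_R = s_u·L_a·R = 80·14.51·10.1 = 11722.2 kN·m/m
M_D = W·d = 782·4.4 = 3440.8 kN·m/m
FS = M_R / M_D = 11722.2 / 3440.8 = 3.407

FS = 3.41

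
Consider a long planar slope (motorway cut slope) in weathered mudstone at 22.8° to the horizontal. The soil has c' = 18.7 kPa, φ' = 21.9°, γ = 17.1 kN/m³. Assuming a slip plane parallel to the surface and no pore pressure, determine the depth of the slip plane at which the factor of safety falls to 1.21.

Setting FS = 1.21 in FS = [c' + γz cos²β tanφ'] / [γz sinβ cosβ] and solving for z:
z = c' / [γ cosβ (FS·sinβ − cosβ·tanφ')]
  = 18.7 / [17.1·cos22.8°·(1.21·sin22.8° − cos22.8°·tan21.9°)]
  = 18.7 / [17.1·0.9219·(1.21·0.3875 − 0.9219·0.4020)]
  = 18.7 / 1.5497 = 12.067 m

z = 12.07 m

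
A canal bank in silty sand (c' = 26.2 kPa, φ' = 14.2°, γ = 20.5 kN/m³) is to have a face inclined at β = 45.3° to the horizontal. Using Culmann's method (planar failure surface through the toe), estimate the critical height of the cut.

H_c = 24.51 m

Culmann's analysis gives the critical failure plane at α_cr = (β + φ')/2 = (45.3 + 14.2)/2 = 29.8°, and the critical height
H_c = (4c'/γ) · sinβ cosφ' / [1 − cos(β − φ')]
    = (4·26.2/20.5) · sin45.3°·cos14.2° / [1 − cos(31.1°)]
    = 5.112 · 0.7108·0.9694 / [1 − 0.8563]
    = 5.112 · 0.6891 / 0.1437
    = 24.51 m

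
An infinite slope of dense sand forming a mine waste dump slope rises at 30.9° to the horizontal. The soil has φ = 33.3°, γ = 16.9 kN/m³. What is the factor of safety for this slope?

FS = 1.10

For a dry cohesionless infinite slope the factor of safety is FS = tanφ / tanβ.
FS = tan33.3° / tan30.9° = 0.6569 / 0.5985 = 1.098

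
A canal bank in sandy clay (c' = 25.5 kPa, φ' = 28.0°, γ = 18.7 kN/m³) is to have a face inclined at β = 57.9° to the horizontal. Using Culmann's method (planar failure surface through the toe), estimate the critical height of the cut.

Culmann's analysis gives the critical failure plane at α_cr = (β + φ')/2 = (57.9 + 28.0)/2 = 43.0°, and the critical height
H_c = (4c'/γ) · sinβ cosφ' / [1 − cos(β − φ')]
    = (4·25.5/18.7) · sin57.9°·cos28.0° / [1 − cos(29.9°)]
    = 5.455 · 0.8471·0.8829 / [1 − 0.8669]
    = 5.455 · 0.7480 / 0.1331
    = 30.65 m

H_c = 30.65 m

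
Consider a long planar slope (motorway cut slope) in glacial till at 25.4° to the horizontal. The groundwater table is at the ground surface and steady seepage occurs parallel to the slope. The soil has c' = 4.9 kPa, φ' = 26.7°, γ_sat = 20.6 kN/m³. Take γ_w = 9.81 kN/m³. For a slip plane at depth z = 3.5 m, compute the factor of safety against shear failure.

With seepage parallel to the slope and the water table at the surface, the effective normal stress on the slip plane uses the buoyant unit weight γ' = γ_sat − γ_w while the driving shear stress uses γ_sat:
FS = [c' + γ' z cos²β tanφ'] / [γ_sat z sinβ cosβ]
γ' = 20.6 − 9.81 = 10.79 kN/m³
Numerator = 4.9 + 10.79·3.5·cos²25.4°·tan26.7° = 4.9 + 10.79·3.5·0.8160·0.5029 = 20.399 kPa
Denominator = 20.6·3.5·sin25.4°·cos25.4° = 20.6·3.5·0.4289·0.9033 = 27.937 kPa
FS = 20.399 / 27.937 = 0.730

FS = 0.73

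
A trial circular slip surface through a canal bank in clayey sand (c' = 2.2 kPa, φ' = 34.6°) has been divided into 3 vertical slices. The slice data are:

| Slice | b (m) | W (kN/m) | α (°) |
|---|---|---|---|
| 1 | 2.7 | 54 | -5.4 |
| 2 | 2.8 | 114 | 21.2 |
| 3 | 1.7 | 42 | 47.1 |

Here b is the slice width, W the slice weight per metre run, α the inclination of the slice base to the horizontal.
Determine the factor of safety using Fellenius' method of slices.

Ordinary method of slices: FS = Σ[c'·Δl_i + (W_i cosα_i)·tanφ'] / Σ W_i sinα_i, with Δl_i = b_i / cosα_i.
Slice 1: Δl = 2.7/cos(-5.4°) = 2.712 m; N'_1 = 54·cos(-5.4°) = 53.8; c'Δl = 5.97; W sinα = -5.1
Slice 2: Δl = 2.8/cos21.2° = 3.003 m; N'_2 = 114·cos21.2° = 106.3; c'Δl = 6.61; W sinα = 41.2
Slice 3: Δl = 1.7/cos47.1° = 2.497 m; N'_3 = 42·cos47.1° = 28.6; c'Δl = 5.49; W sinα = 30.8
Σc'Δl = 18.1 kN/m; ΣN' = 188.6 kN/m; ΣW sinα = 66.9 kN/m
Resisting = 18.1 + 188.6·tan34.6° = 18.1 + 130.1 = 148.2 kN/m
FS = 148.2 / 66.9 = 2.215

FS = 2.21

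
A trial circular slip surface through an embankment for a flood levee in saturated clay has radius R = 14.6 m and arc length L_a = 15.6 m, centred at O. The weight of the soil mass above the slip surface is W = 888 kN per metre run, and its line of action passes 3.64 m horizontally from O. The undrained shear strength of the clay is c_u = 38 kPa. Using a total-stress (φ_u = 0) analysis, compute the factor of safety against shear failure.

FS = 2.68

Taking moments about the centre O, the resisting moment is provided by the undrained shear strength acting along the arc:
M_R = c_u·L_a·R = 38·15.60·14.6 = 8654.9 kN·m/m
M_D = W·d = 888·3.64 = 3232.3 kN·m/m
FS = M_R / M_D = 8654.9 / 3232.3 = 2.678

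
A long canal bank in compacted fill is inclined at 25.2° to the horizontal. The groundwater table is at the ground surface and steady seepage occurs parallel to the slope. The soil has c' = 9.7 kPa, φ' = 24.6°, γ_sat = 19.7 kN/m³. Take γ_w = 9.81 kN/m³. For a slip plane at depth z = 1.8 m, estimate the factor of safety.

FS = 1.20

With seepage parallel to the slope and the water table at the surface, the effective normal stress on the slip plane uses the buoyant unit weight γ' = γ_sat − γ_w while the driving shear stress uses γ_sat:
FS = [c' + γ' z cos²β tanφ'] / [γ_sat z sinβ cosβ]
γ' = 19.7 − 9.81 = 9.89 kN/m³
Numerator = 9.7 + 9.89·1.8·cos²25.2°·tan24.6° = 9.7 + 9.89·1.8·0.8187·0.4578 = 16.373 kPa
Denominator = 19.7·1.8·sin25.2°·cos25.2° = 19.7·1.8·0.4258·0.9048 = 13.661 kPa
FS = 16.373 / 13.661 = 1.198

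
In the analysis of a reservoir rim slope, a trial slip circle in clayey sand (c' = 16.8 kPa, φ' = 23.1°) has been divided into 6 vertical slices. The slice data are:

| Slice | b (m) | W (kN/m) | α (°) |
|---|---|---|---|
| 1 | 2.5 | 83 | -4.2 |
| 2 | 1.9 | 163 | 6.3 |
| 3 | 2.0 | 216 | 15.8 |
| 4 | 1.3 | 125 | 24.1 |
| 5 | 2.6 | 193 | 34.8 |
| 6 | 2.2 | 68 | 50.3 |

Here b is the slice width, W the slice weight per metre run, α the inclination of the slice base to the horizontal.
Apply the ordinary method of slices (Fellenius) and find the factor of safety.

FS = 2.01

Ordinary method of slices: FS = Σ[c'·Δl_i + (W_i cosα_i)·tanφ'] / Σ W_i sinα_i, with Δl_i = b_i / cosα_i.
Slice 1: Δl = 2.5/cos(-4.2°) = 2.507 m; N'_1 = 83·cos(-4.2°) = 82.8; c'Δl = 42.11; W sinα = -6.1
Slice 2: Δl = 1.9/cos6.3° = 1.912 m; N'_2 = 163·cos6.3° = 162.0; c'Δl = 32.11; W sinα = 17.9
Slice 3: Δl = 2.0/cos15.8° = 2.079 m; N'_3 = 216·cos15.8° = 207.8; c'Δl = 34.92; W sinα = 58.8
Slice 4: Δl = 1.3/cos24.1° = 1.424 m; N'_4 = 125·cos24.1° = 114.1; c'Δl = 23.93; W sinα = 51.0
Slice 5: Δl = 2.6/cos34.8° = 3.166 m; N'_5 = 193·cos34.8° = 158.5; c'Δl = 53.19; W sinα = 110.1
Slice 6: Δl = 2.2/cos50.3° = 3.444 m; N'_6 = 68·cos50.3° = 43.4; c'Δl = 57.86; W sinα = 52.3
Σc'Δl = 244.1 kN/m; ΣN' = 768.7 kN/m; ΣW sinα = 284.1 kN/m
Resisting = 244.1 + 768.7·tan23.1° = 244.1 + 327.9 = 572.0 kN/m
FS = 572.0 / 284.1 = 2.013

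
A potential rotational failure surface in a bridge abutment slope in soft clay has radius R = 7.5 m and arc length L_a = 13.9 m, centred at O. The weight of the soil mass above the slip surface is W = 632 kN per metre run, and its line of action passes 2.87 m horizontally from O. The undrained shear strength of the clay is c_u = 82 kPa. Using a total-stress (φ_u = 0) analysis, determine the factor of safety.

FS = 4.71

Taking moments about the centre O, the resisting moment is provided by the undrained shear strength acting along the arc:
M_R = c_u·L_a·R = 82·13.90·7.5 = 8548.5 kN·m/m
M_D = W·d = 632·2.87 = 1813.8 kN·m/m
FS = M_R / M_D = 8548.5 / 1813.8 = 4.713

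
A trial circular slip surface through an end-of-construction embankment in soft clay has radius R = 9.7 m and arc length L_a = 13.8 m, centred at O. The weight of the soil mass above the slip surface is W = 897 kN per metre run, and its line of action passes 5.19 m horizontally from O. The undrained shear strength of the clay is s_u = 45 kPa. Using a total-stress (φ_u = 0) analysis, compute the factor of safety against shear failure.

Taking moments about the centre O, the resisting moment is provided by the undrained shear strength acting along the arc:
M_R = s_u·L_a·R = 45·13.80·9.7 = 6023.7 kN·m/m
M_D = W·d = 897·5.19 = 4655.4 kN·m/m
FS = M_R / M_D = 6023.7 / 4655.4 = 1.294

FS = 1.29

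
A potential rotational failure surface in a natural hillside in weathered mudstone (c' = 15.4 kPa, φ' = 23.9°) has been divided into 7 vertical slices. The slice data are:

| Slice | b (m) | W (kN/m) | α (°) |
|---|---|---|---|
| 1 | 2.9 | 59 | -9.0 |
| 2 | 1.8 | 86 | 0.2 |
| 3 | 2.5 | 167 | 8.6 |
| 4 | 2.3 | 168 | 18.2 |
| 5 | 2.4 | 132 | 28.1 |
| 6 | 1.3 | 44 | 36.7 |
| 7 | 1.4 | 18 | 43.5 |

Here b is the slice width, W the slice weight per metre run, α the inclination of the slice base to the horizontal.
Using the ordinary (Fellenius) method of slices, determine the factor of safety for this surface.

Ordinary method of slices: FS = Σ[c'·Δl_i + (W_i cosα_i)·tanφ'] / Σ W_i sinα_i, with Δl_i = b_i / cosα_i.
Slice 1: Δl = 2.9/cos(-9.0°) = 2.936 m; N'_1 = 59·cos(-9.0°) = 58.3; c'Δl = 45.22; W sinα = -9.2
Slice 2: Δl = 1.8/cos0.2° = 1.800 m; N'_2 = 86·cos0.2° = 86.0; c'Δl = 27.72; W sinα = 0.3
Slice 3: Δl = 2.5/cos8.6° = 2.528 m; N'_3 = 167·cos8.6° = 165.1; c'Δl = 38.94; W sinα = 25.0
Slice 4: Δl = 2.3/cos18.2° = 2.421 m; N'_4 = 168·cos18.2° = 159.6; c'Δl = 37.29; W sinα = 52.5
Slice 5: Δl = 2.4/cos28.1° = 2.721 m; N'_5 = 132·cos28.1° = 116.4; c'Δl = 41.90; W sinα = 62.2
Slice 6: Δl = 1.3/cos36.7° = 1.621 m; N'_6 = 44·cos36.7° = 35.3; c'Δl = 24.97; W sinα = 26.3
Slice 7: Δl = 1.4/cos43.5° = 1.930 m; N'_7 = 18·cos43.5° = 13.1; c'Δl = 29.72; W sinα = 12.4
Σc'Δl = 245.8 kN/m; ΣN' = 633.8 kN/m; ΣW sinα = 169.4 kN/m
Resisting = 245.8 + 633.8·tan23.9° = 245.8 + 280.8 = 526.6 kN/m
FS = 526.6 / 169.4 = 3.109

FS = 3.11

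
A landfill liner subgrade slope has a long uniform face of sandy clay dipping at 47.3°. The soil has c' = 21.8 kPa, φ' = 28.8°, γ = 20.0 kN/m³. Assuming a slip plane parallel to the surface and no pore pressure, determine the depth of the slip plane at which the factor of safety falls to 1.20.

Setting FS = 1.20 in FS = [c' + γz cos²β tanφ'] / [γz sinβ cosβ] and solving for z:
z = c' / [γ cosβ (FS·sinβ − cosβ·tanφ')]
  = 21.8 / [20.0·cos47.3°·(1.20·sin47.3° − cos47.3°·tan28.8°)]
  = 21.8 / [20.0·0.6782·(1.20·0.7349 − 0.6782·0.5498)]
  = 21.8 / 6.9047 = 3.157 m

z = 3.16 m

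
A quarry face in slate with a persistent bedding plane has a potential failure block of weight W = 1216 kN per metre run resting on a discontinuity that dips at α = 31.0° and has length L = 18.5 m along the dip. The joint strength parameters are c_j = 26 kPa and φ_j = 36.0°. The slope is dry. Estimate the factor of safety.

Resolving the block weight along and normal to the plane and applying the Mohr–Coulomb strength on the joint:
N' = W cosα = 1216·cos31.0° = 1042.3 kN/m
Driving force T = W sinα = 1216·sin31.0° = 626.3 kN/m
Resisting force R = c_j·L + N'·tanφ_j = 26·18.5 + 1042.3·tan36.0° = 481.0 + 757.3 = 1238.3 kN/m
FS = R / T = 1238.3 / 626.3 = 1.977

FS = 1.98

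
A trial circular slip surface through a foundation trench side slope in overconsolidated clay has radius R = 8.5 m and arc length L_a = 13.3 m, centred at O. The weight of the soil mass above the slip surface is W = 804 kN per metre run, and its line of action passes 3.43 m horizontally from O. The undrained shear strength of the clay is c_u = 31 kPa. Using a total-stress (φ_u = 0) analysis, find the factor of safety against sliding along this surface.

Taking moments about the centre O, the resisting moment is provided by the undrained shear strength acting along the arc:
M_R = c_u·L_a·R = 31·13.30·8.5 = 3504.6 kN·m/m
M_D = W·d = 804·3.43 = 2757.7 kN·m/m
FS = M_R / M_D = 3504.6 / 2757.7 = 1.271

FS = 1.27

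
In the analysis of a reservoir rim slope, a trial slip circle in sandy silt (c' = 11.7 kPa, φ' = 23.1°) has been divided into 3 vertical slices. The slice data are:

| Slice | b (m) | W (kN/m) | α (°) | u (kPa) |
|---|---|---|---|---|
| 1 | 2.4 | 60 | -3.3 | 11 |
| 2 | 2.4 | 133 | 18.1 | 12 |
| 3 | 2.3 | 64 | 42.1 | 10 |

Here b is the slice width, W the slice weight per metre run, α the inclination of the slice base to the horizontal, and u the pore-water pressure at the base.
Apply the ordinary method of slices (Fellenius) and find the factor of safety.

Ordinary method of slices: FS = Σ[c'·Δl_i + (W_i cosα_i − u_i·Δl_i)·tanφ'] / Σ W_i sinα_i, with Δl_i = b_i / cosα_i.
Slice 1: Δl = 2.4/cos(-3.3°) = 2.404 m; N'_1 = 60·cos(-3.3°) − 11·2.404 = 33.5; c'Δl = 28.13; W sinα = -3.5
Slice 2: Δl = 2.4/cos18.1° = 2.525 m; N'_2 = 133·cos18.1° − 12·2.525 = 96.1; c'Δl = 29.54; W sinα = 41.3
Slice 3: Δl = 2.3/cos42.1° = 3.100 m; N'_3 = 64·cos42.1° − 10·3.100 = 16.5; c'Δl = 36.27; W sinα = 42.9
Σc'Δl = 93.9 kN/m; ΣN' = 146.1 kN/m; ΣW sinα = 80.8 kN/m
Resisting = 93.9 + 146.1·tan23.1° = 93.9 + 62.3 = 156.2 kN/m
FS = 156.2 / 80.8 = 1.934

FS = 1.93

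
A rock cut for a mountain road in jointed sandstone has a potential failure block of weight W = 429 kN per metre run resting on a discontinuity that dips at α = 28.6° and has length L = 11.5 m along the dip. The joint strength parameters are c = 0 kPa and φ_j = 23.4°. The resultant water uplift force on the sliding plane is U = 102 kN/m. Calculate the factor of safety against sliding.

Resolving the block weight along and normal to the plane and applying the Mohr–Coulomb strength on the joint:
N' = W cosα − U = 429·cos28.6° − 102 = 274.7 kN/m
Driving force T = W sinα = 429·sin28.6° = 205.4 kN/m
Resisting force R = c·L + N'·tanφ_j = 0·11.5 + 274.7·tan23.4° = 0.0 + 118.9 = 118.9 kN/m
FS = R / T = 118.9 / 205.4 = 0.579

FS = 0.58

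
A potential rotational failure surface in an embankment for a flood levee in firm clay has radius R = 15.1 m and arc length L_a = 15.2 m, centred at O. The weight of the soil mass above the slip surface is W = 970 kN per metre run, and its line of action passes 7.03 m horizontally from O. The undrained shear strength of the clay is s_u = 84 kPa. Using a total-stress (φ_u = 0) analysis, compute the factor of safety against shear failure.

Taking moments about the centre O, the resisting moment is provided by the undrained shear strength acting along the arc:
M_R = s_u·L_a·R = 84·15.20·15.1 = 19279.7 kN·m/m
M_D = W·d = 970·7.03 = 6819.1 kN·m/m
FS = M_R / M_D = 19279.7 / 6819.1 = 2.827

FS = 2.83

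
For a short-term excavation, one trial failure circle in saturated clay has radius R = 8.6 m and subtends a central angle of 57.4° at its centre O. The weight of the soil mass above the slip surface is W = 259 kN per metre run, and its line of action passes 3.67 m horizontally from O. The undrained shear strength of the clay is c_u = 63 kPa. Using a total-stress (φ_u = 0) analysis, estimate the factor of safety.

FS = 4.91

Taking moments about the centre O, the resisting moment is provided by the undrained shear strength acting along the arc:
Arc length L_a = R·θ = 8.6·(57.4°·π/180) = 8.6·1.0018 = 8.62 m
M_R = c_u·L_a·R = 63·8.62·8.6 = 4668.0 kN·m/m
M_D = W·d = 259·3.67 = 950.5 kN·m/m
FS = M_R / M_D = 4668.0 / 950.5 = 4.911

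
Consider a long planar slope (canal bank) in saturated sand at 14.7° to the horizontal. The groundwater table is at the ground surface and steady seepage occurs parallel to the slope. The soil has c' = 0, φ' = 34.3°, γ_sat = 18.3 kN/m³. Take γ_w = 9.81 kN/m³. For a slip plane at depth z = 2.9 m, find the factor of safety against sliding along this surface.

FS = 1.21

With seepage parallel to the slope and the water table at the surface, the effective normal stress on the slip plane uses the buoyant unit weight γ' = γ_sat − γ_w while the driving shear stress uses γ_sat:
FS = [c' + γ' z cos²β tanφ'] / [γ_sat z sinβ cosβ]
(For c' = 0 this reduces to FS = (γ'/γ_sat)·tanφ'/tanβ.)
γ' = 18.3 − 9.81 = 8.49 kN/m³
Numerator = 0.0 + 8.49·2.9·cos²14.7°·tan34.3° = 0.0 + 8.49·2.9·0.9356·0.6822 = 15.714 kPa
Denominator = 18.3·2.9·sin14.7°·cos14.7° = 18.3·2.9·0.2538·0.9673 = 13.026 kPa
FS = 15.714 / 13.026 = 1.206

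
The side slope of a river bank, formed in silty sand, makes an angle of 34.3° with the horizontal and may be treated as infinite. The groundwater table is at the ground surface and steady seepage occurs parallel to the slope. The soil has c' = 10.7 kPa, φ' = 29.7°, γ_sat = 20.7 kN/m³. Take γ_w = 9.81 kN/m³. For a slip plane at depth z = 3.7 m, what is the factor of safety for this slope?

FS = 0.74

With seepage parallel to the slope and the water table at the surface, the effective normal stress on the slip plane uses the buoyant unit weight γ' = γ_sat − γ_w while the driving shear stress uses γ_sat:
FS = [c' + γ' z cos²β tanφ'] / [γ_sat z sinβ cosβ]
γ' = 20.7 − 9.81 = 10.89 kN/m³
Numerator = 10.7 + 10.89·3.7·cos²34.3°·tan29.7° = 10.7 + 10.89·3.7·0.6824·0.5704 = 26.384 kPa
Denominator = 20.7·3.7·sin34.3°·cos34.3° = 20.7·3.7·0.5635·0.8261 = 35.655 kPa
FS = 26.384 / 35.655 = 0.740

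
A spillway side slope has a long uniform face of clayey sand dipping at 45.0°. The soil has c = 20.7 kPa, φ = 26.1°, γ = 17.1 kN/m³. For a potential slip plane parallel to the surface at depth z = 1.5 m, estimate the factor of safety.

FS = 2.10

For an infinite slope with a slip plane parallel to the surface (no pore pressure): FS = [c + γz cos²β tanφ] / [γz sinβ cosβ].
γz = 17.1·1.5 = 25.65 kN/m²
Numerator = 20.7 + 25.65·cos²45.0°·tan26.1° = 20.7 + 25.65·0.5000·0.4899 = 26.983 kPa
Denominator = 25.65·sin45.0°·cos45.0° = 25.65·0.7071·0.7071 = 12.825 kPa
FS = 26.983 / 12.825 = 2.104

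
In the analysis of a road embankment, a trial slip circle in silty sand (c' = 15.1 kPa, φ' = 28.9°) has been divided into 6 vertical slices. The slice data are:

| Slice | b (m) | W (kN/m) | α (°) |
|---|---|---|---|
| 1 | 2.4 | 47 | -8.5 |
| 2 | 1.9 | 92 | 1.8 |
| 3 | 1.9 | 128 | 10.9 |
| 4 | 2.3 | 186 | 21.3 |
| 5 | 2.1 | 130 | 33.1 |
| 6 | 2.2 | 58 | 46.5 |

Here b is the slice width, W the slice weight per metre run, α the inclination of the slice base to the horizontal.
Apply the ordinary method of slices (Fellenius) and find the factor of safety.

Ordinary method of slices: FS = Σ[c'·Δl_i + (W_i cosα_i)·tanφ'] / Σ W_i sinα_i, with Δl_i = b_i / cosα_i.
Slice 1: Δl = 2.4/cos(-8.5°) = 2.427 m; N'_1 = 47·cos(-8.5°) = 46.5; c'Δl = 36.64; W sinα = -6.9
Slice 2: Δl = 1.9/cos1.8° = 1.901 m; N'_2 = 92·cos1.8° = 92.0; c'Δl = 28.70; W sinα = 2.9
Slice 3: Δl = 1.9/cos10.9° = 1.935 m; N'_3 = 128·cos10.9° = 125.7; c'Δl = 29.22; W sinα = 24.2
Slice 4: Δl = 2.3/cos21.3° = 2.469 m; N'_4 = 186·cos21.3° = 173.3; c'Δl = 37.28; W sinα = 67.6
Slice 5: Δl = 2.1/cos33.1° = 2.507 m; N'_5 = 130·cos33.1° = 108.9; c'Δl = 37.85; W sinα = 71.0
Slice 6: Δl = 2.2/cos46.5° = 3.196 m; N'_6 = 58·cos46.5° = 39.9; c'Δl = 48.26; W sinα = 42.1
Σc'Δl = 218.0 kN/m; ΣN' = 586.3 kN/m; ΣW sinα = 200.8 kN/m
Resisting = 218.0 + 586.3·tan28.9° = 218.0 + 323.6 = 541.6 kN/m
FS = 541.6 / 200.8 = 2.697

FS = 2.70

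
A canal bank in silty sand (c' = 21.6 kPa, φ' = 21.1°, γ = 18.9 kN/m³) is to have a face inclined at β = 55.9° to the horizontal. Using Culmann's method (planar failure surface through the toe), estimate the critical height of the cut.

Culmann's analysis gives the critical failure plane at α_cr = (β + φ')/2 = (55.9 + 21.1)/2 = 38.5°, and the critical height
H_c = (4c'/γ) · sinβ cosφ' / [1 − cos(β − φ')]
    = (4·21.6/18.9) · sin55.9°·cos21.1° / [1 − cos(34.8°)]
    = 4.571 · 0.8281·0.9330 / [1 − 0.8211]
    = 4.571 · 0.7725 / 0.1789
    = 19.75 m

H_c = 19.75 m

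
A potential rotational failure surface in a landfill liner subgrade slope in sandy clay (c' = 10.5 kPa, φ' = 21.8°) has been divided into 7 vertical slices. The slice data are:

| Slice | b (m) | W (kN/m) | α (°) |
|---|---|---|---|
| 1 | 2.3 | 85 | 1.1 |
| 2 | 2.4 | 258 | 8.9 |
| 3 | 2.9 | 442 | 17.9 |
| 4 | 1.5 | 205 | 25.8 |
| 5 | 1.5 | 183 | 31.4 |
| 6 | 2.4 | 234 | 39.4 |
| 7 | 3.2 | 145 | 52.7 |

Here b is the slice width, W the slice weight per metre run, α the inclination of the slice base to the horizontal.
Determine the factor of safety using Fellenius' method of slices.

FS = 1.20

Ordinary method of slices: FS = Σ[c'·Δl_i + (W_i cosα_i)·tanφ'] / Σ W_i sinα_i, with Δl_i = b_i / cosα_i.
Slice 1: Δl = 2.3/cos1.1° = 2.300 m; N'_1 = 85·cos1.1° = 85.0; c'Δl = 24.15; W sinα = 1.6
Slice 2: Δl = 2.4/cos8.9° = 2.429 m; N'_2 = 258·cos8.9° = 254.9; c'Δl = 25.51; W sinα = 39.9
Slice 3: Δl = 2.9/cos17.9° = 3.048 m; N'_3 = 442·cos17.9° = 420.6; c'Δl = 32.00; W sinα = 135.9
Slice 4: Δl = 1.5/cos25.8° = 1.666 m; N'_4 = 205·cos25.8° = 184.6; c'Δl = 17.49; W sinα = 89.2
Slice 5: Δl = 1.5/cos31.4° = 1.757 m; N'_5 = 183·cos31.4° = 156.2; c'Δl = 18.45; W sinα = 95.3
Slice 6: Δl = 2.4/cos39.4° = 3.106 m; N'_6 = 234·cos39.4° = 180.8; c'Δl = 32.61; W sinα = 148.5
Slice 7: Δl = 3.2/cos52.7° = 5.281 m; N'_7 = 145·cos52.7° = 87.9; c'Δl = 55.45; W sinα = 115.3
Σc'Δl = 205.7 kN/m; ΣN' = 1369.9 kN/m; ΣW sinα = 625.8 kN/m
Resisting = 205.7 + 1369.9·tan21.8° = 205.7 + 547.9 = 753.6 kN/m
FS = 753.6 / 625.8 = 1.204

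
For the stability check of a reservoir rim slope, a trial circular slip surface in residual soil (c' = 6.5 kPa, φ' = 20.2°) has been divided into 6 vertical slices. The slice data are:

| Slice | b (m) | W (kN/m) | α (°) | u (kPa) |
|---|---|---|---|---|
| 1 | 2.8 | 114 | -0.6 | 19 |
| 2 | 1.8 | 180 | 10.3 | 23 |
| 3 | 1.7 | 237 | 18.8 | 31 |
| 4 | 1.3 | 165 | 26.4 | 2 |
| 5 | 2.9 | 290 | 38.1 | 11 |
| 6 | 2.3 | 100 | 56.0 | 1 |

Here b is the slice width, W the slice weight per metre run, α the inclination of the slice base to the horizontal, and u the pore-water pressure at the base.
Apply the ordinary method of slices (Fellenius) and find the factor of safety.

Ordinary method of slices: FS = Σ[c'·Δl_i + (W_i cosα_i − u_i·Δl_i)·tanφ'] / Σ W_i sinα_i, with Δl_i = b_i / cosα_i.
Slice 1: Δl = 2.8/cos(-0.6°) = 2.800 m; N'_1 = 114·cos(-0.6°) − 19·2.800 = 60.8; c'Δl = 18.20; W sinα = -1.2
Slice 2: Δl = 1.8/cos10.3° = 1.829 m; N'_2 = 180·cos10.3° − 23·1.829 = 135.0; c'Δl = 11.89; W sinα = 32.2
Slice 3: Δl = 1.7/cos18.8° = 1.796 m; N'_3 = 237·cos18.8° − 31·1.796 = 168.7; c'Δl = 11.67; W sinα = 76.4
Slice 4: Δl = 1.3/cos26.4° = 1.451 m; N'_4 = 165·cos26.4° − 2·1.451 = 144.9; c'Δl = 9.43; W sinα = 73.4
Slice 5: Δl = 2.9/cos38.1° = 3.685 m; N'_5 = 290·cos38.1° − 11·3.685 = 187.7; c'Δl = 23.95; W sinα = 178.9
Slice 6: Δl = 2.3/cos56.0° = 4.113 m; N'_6 = 100·cos56.0° − 1·4.113 = 51.8; c'Δl = 26.73; W sinα = 82.9
Σc'Δl = 101.9 kN/m; ΣN' = 748.9 kN/m; ΣW sinα = 442.6 kN/m
Resisting = 101.9 + 748.9·tan20.2° = 101.9 + 275.5 = 377.4 kN/m
FS = 377.4 / 442.6 = 0.853

FS = 0.85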